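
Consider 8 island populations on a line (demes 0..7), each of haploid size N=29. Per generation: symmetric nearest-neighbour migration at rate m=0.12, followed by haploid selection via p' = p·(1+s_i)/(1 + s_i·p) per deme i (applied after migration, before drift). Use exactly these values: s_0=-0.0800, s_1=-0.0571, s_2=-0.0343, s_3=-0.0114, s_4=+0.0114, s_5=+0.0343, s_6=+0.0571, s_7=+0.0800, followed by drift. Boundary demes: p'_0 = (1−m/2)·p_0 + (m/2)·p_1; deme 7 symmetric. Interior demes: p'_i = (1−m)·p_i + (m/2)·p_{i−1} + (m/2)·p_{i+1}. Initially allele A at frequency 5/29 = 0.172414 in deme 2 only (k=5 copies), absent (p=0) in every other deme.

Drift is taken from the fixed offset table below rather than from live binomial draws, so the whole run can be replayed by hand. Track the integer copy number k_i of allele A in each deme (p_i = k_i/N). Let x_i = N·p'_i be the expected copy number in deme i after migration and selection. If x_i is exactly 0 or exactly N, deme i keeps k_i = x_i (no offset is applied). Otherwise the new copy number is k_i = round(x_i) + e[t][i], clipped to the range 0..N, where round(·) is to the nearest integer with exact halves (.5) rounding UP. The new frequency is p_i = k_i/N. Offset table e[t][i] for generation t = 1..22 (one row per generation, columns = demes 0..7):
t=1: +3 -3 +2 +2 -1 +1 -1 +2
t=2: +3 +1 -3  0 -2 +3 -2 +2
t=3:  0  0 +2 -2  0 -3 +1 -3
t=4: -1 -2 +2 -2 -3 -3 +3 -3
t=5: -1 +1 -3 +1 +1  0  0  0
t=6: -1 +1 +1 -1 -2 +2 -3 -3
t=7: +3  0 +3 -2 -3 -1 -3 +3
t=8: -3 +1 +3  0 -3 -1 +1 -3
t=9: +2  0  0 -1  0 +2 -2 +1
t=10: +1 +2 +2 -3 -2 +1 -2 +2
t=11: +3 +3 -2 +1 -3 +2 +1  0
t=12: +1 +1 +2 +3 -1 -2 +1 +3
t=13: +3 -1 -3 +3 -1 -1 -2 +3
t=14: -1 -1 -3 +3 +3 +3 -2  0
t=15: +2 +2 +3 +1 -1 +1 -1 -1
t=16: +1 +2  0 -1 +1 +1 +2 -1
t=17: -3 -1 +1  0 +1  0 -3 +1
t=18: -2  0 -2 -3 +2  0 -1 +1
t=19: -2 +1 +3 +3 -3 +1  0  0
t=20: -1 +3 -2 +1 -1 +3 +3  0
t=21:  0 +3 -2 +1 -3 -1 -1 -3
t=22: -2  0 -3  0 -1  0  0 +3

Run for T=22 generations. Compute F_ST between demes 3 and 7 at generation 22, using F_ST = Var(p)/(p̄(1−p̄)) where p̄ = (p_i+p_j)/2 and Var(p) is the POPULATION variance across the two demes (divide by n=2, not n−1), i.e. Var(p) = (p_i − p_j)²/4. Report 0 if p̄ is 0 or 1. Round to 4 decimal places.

t=0: k=[0 0 5 0 0 0 0 0]
t=1: x=[0.0000 0.2830 4.2713 0.2966 0.0000 0.0000 0.0000 0.0000] k=[0 0 6 2 0 0 0 0]
t=2: x=[0.0000 0.3397 5.2483 2.0976 0.1214 0.0000 0.0000 0.0000] k=[0 1 2 2 0 0 0 0]
t=3: x=[0.0552 0.9448 1.8778 1.8599 0.1214 0.0000 0.0000 0.0000] k=[0 1 4 0 0 0 0 0]
t=4: x=[0.0552 1.0584 3.4719 0.2373 0.0000 0.0000 0.0000 0.0000] k=[0 0 5 0 0 0 0 0]
t=5: x=[0.0000 0.2830 4.2713 0.2966 0.0000 0.0000 0.0000 0.0000] k=[0 1 1 1 0 0 0 0]
t=6: x=[0.0552 0.8880 0.9668 0.9296 0.0607 0.0000 0.0000 0.0000] k=[0 2 2 0 0 0 0 0]
t=7: x=[0.1104 1.7792 1.8196 0.1186 0.0000 0.0000 0.0000 0.0000] k=[3 2 5 0 0 0 0 0]
t=8: x=[2.7269 2.1215 4.3884 0.2966 0.0000 0.0000 0.0000 0.0000] k=[0 3 7 0 0 0 0 0]
t=9: x=[0.1657 2.9028 6.1688 0.4153 0.0000 0.0000 0.0000 0.0000] k=[2 3 6 0 0 0 0 0]
t=10: x=[1.9060 2.9600 5.3070 0.3559 0.0000 0.0000 0.0000 0.0000] k=[3 5 7 0 0 0 0 0]
t=11: x=[2.8953 4.7614 6.2865 0.4153 0.0000 0.0000 0.0000 0.0000] k=[6 8 4 1 0 0 0 0]
t=12: x=[5.7271 7.3138 3.9397 1.1077 0.0607 0.0000 0.0000 0.0000] k=[7 8 6 4 0 0 0 0]
t=13: x=[6.6242 7.4888 5.8356 3.8416 0.2427 0.0000 0.0000 0.0000] k=[10 6 3 7 0 0 0 0]
t=14: x=[9.2276 5.7830 3.3161 6.2834 0.4247 0.0000 0.0000 0.0000] k=[8 5 0 9 3 0 0 0]
t=15: x=[7.3530 4.6460 0.8120 8.0332 3.2122 0.1861 0.0000 0.0000] k=[9 7 4 9 2 1 0 0]
t=16: x=[8.3748 6.6344 4.3494 8.2123 2.3847 1.0331 0.0634 0.0000] k=[9 9 4 7 3 2 2 0]
t=17: x=[8.4908 8.3462 4.3494 6.5219 3.2122 2.1255 1.9800 0.1296] k=[5 7 5 7 4 2 0 1]
t=18: x=[4.7779 6.4600 5.0918 6.6411 4.0997 2.0637 0.1902 1.0126] k=[3 6 3 4 6 2 0 2]
t=19: x=[2.9515 5.3777 3.1409 4.0201 5.6917 2.1872 0.2536 2.0199] k=[1 6 6 7 3 3 0 2]
t=20: x=[1.2003 5.4355 5.8944 6.6411 3.2728 2.9070 0.3169 2.0199] k=[0 8 4 8 2 6 3 2]
t=21: x=[0.4422 6.9641 4.3494 7.3370 2.6270 5.7336 3.2780 2.2122] k=[0 10 2 8 0 5 2 0]
t=22: x=[0.5529 8.5610 2.7518 7.0984 0.7887 4.6502 2.1688 0.1296] k=[0 9 0 7 0 5 2 3]

0.0333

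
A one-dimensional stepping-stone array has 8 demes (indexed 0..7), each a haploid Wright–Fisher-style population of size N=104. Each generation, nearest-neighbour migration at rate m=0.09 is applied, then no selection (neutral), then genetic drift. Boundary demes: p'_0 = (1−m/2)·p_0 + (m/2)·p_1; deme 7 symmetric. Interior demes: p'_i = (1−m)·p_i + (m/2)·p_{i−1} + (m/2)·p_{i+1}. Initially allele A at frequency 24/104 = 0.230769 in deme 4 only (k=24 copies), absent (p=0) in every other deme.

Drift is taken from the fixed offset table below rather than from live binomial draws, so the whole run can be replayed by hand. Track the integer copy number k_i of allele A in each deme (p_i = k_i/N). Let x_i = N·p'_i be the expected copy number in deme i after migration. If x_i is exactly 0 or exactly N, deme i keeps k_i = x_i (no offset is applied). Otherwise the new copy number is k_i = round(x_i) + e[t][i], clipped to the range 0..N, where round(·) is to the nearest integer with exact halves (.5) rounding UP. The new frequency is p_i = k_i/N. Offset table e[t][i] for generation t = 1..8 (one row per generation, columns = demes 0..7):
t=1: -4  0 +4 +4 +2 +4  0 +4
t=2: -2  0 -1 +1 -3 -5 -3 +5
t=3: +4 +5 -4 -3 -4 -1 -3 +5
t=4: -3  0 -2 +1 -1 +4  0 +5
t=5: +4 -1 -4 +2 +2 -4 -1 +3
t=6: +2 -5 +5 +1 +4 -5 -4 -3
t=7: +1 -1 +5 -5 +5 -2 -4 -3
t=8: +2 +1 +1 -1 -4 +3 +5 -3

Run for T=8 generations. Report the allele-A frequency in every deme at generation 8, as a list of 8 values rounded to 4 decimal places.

[0.0000, 0.0096, 0.0962, 0.0288, 0.1346, 0.0385, 0.0000, 0.0000]

t=0: k=[0 0 0 0 24 0 0 0]
t=1: x=[0.0000 0.0000 0.0000 1.0800 21.8400 1.0800 0.0000 0.0000] k=[0 0 0 5 24 5 0 0]
t=2: x=[0.0000 0.0000 0.2250 5.6300 22.2900 5.6300 0.2250 0.0000] k=[0 0 0 7 19 1 0 0]
t=3: x=[0.0000 0.0000 0.3150 7.2250 17.6500 1.7650 0.0450 0.0000] k=[0 0 0 4 14 1 0 0]
t=4: x=[0.0000 0.0000 0.1800 4.2700 12.9650 1.5400 0.0450 0.0000] k=[0 0 0 5 12 6 0 0]
t=5: x=[0.0000 0.0000 0.2250 5.0900 11.4150 6.0000 0.2700 0.0000] k=[0 0 0 7 13 2 0 0]
t=6: x=[0.0000 0.0000 0.3150 6.9550 12.2350 2.4050 0.0900 0.0000] k=[0 0 5 8 16 0 0 0]
t=7: x=[0.0000 0.2250 4.9100 8.2250 14.9200 0.7200 0.0000 0.0000] k=[0 0 10 3 20 0 0 0]
t=8: x=[0.0000 0.4500 9.2350 4.0800 18.3350 0.9000 0.0000 0.0000] k=[0 1 10 3 14 4 0 0]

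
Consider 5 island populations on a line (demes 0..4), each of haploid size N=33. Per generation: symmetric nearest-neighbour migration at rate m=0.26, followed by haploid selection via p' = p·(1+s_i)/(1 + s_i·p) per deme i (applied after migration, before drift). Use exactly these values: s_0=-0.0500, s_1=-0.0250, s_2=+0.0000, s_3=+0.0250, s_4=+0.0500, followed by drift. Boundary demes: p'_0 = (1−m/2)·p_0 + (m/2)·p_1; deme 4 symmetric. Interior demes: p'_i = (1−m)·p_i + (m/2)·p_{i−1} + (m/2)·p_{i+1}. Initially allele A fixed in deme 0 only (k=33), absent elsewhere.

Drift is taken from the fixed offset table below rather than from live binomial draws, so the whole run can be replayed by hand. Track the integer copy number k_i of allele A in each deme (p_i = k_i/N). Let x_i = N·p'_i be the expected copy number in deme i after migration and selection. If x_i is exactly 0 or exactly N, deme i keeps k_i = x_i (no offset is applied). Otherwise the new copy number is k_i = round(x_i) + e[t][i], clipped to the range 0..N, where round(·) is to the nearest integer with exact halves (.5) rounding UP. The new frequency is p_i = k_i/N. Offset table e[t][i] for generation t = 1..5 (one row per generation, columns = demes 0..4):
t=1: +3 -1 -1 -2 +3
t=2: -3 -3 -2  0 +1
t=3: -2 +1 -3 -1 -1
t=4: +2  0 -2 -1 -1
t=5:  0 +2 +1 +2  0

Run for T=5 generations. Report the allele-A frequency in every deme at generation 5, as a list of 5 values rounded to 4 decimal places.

[0.5455, 0.3030, 0.0606, 0.0000, 0.0000]

t=0: k=[33 0 0 0 0]
t=1: x=[28.5149 4.1964 0.0000 0.0000 0.0000] k=[32 3 0 0 0]
t=2: x=[28.0169 6.2507 0.3900 0.0000 0.0000] k=[25 3 0 0 0]
t=3: x=[21.7631 5.3554 0.3900 0.0000 0.0000] k=[20 6 0 0 0]
t=4: x=[17.7602 6.9008 0.7800 0.0000 0.0000] k=[20 7 0 0 0]
t=5: x=[17.8908 7.6305 0.9100 0.0000 0.0000] k=[18 10 2 0 0]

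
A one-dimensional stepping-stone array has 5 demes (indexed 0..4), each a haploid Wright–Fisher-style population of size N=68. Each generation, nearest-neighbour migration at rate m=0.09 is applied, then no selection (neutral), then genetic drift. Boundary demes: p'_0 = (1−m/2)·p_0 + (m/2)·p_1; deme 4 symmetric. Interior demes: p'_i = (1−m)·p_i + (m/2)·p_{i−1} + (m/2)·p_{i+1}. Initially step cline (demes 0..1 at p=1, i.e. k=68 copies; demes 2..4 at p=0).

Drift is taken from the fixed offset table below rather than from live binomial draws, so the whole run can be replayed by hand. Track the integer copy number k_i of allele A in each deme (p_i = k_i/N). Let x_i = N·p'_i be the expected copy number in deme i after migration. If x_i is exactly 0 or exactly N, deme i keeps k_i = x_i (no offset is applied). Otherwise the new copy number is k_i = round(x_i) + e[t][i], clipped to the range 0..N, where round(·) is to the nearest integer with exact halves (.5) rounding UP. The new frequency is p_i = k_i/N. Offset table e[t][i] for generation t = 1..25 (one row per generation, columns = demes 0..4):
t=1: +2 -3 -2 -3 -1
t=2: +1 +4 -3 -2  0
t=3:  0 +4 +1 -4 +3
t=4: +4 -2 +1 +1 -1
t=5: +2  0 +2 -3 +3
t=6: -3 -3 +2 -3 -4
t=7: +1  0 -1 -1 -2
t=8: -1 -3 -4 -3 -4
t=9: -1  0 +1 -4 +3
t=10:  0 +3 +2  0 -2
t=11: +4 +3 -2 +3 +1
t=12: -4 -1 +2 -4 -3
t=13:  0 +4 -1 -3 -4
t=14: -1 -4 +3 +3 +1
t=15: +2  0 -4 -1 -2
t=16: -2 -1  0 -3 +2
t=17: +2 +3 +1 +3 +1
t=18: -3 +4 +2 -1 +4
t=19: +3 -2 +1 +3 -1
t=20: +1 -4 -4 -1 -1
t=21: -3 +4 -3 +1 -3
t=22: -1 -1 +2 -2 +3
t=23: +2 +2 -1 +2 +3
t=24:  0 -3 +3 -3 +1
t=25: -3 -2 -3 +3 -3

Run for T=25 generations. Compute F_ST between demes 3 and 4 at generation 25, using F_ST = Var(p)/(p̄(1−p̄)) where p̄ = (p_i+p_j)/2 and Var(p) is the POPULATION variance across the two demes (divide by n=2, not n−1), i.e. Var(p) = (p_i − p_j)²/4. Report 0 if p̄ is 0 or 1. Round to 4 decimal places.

0.0124

t=0: k=[68 68 0 0 0]
t=1: x=[68.0000 64.9400 3.0600 0.0000 0.0000] k=[68 62 1 0 0]
t=2: x=[67.7300 59.5250 3.7000 0.0450 0.0000] k=[68 64 1 0 0]
t=3: x=[67.8200 61.3450 3.7900 0.0450 0.0000] k=[68 65 5 0 0]
t=4: x=[67.8650 62.4350 7.4750 0.2250 0.0000] k=[68 60 8 1 0]
t=5: x=[67.6400 58.0200 10.0250 1.2700 0.0450] k=[68 58 12 0 3]
t=6: x=[67.5500 56.3800 13.5300 0.6750 2.8650] k=[65 53 16 0 0]
t=7: x=[64.4600 51.8750 16.9450 0.7200 0.0000] k=[65 52 16 0 0]
t=8: x=[64.4150 50.9650 16.9000 0.7200 0.0000] k=[63 48 13 0 0]
t=9: x=[62.3250 47.1000 13.9900 0.5850 0.0000] k=[61 47 15 0 0]
t=10: x=[60.3700 46.1900 15.7650 0.6750 0.0000] k=[60 49 18 1 0]
t=11: x=[59.5050 48.1000 18.6300 1.7200 0.0450] k=[64 51 17 5 1]
t=12: x=[63.4150 50.0550 17.9900 5.3600 1.1800] k=[59 49 20 1 0]
t=13: x=[58.5500 48.1450 20.4500 1.8100 0.0450] k=[59 52 19 0 0]
t=14: x=[58.6850 50.8300 19.6300 0.8550 0.0000] k=[58 47 23 4 0]
t=15: x=[57.5050 46.4150 23.2250 4.6750 0.1800] k=[60 46 19 4 0]
t=16: x=[59.3700 45.4150 19.5400 4.4950 0.1800] k=[57 44 20 1 2]
t=17: x=[56.4150 43.5050 20.2250 1.9000 1.9550] k=[58 47 21 5 3]
t=18: x=[57.5050 46.3250 21.4500 5.6300 3.0900] k=[55 50 23 5 7]
t=19: x=[54.7750 49.0100 23.4050 5.9000 6.9100] k=[58 47 24 9 6]
t=20: x=[57.5050 46.4600 24.3600 9.5400 6.1350] k=[59 42 20 9 5]
t=21: x=[58.2350 41.7750 20.4950 9.3150 5.1800] k=[55 46 17 10 2]
t=22: x=[54.5950 45.1000 17.9900 9.9550 2.3600] k=[54 44 20 8 5]
t=23: x=[53.5500 43.3700 20.5400 8.4050 5.1350] k=[56 45 20 10 8]
t=24: x=[55.5050 44.3700 20.6750 10.3600 8.0900] k=[56 41 24 7 9]
t=25: x=[55.3250 40.9100 24.0000 7.8550 8.9100] k=[52 39 21 11 6]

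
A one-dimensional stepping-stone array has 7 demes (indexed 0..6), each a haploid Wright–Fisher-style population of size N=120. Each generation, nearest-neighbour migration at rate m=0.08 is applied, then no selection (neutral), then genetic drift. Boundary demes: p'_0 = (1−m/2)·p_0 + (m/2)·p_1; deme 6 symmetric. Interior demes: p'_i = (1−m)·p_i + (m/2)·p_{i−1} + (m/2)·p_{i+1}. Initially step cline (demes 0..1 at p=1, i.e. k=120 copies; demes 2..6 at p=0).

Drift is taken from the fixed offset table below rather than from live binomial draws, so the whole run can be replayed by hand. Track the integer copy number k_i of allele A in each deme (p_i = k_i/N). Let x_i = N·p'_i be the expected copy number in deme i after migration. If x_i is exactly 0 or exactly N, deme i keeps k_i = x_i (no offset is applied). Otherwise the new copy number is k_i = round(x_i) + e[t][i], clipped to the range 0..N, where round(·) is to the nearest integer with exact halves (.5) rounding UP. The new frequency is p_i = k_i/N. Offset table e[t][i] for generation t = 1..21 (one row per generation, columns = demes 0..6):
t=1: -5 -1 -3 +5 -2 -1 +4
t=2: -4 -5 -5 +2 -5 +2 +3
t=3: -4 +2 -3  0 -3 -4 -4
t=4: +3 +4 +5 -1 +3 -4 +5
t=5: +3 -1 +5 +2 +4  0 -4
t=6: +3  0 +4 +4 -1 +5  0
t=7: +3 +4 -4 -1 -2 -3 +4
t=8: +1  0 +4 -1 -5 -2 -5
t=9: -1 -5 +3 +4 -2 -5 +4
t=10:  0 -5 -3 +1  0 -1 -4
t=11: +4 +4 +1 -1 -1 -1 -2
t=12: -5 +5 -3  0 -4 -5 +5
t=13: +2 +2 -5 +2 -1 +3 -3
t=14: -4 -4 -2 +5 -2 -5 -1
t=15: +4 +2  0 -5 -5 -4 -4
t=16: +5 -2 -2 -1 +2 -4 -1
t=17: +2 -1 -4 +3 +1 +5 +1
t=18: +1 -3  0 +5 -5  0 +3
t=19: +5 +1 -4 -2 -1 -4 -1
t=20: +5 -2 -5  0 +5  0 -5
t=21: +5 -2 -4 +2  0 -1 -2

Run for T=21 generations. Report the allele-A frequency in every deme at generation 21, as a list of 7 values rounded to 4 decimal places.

[1.0000, 0.6250, 0.1917, 0.1750, 0.0500, 0.0000, 0.0000]

t=0: k=[120 120 0 0 0 0 0]
t=1: x=[120.0000 115.2000 4.8000 0.0000 0.0000 0.0000 0.0000] k=[120 114 2 0 0 0 0]
t=2: x=[119.7600 109.7600 6.4000 0.0800 0.0000 0.0000 0.0000] k=[116 105 1 2 0 0 0]
t=3: x=[115.5600 101.2800 5.2000 1.8800 0.0800 0.0000 0.0000] k=[112 103 2 2 0 0 0]
t=4: x=[111.6400 99.3200 6.0400 1.9200 0.0800 0.0000 0.0000] k=[115 103 11 1 3 0 0]
t=5: x=[114.5200 99.8000 14.2800 1.4800 2.8000 0.1200 0.0000] k=[118 99 19 3 7 0 0]
t=6: x=[117.2400 96.5600 21.5600 3.8000 6.5600 0.2800 0.0000] k=[120 97 26 8 6 5 0]
t=7: x=[119.0800 95.0800 28.1200 8.6400 6.0400 4.8400 0.2000] k=[120 99 24 8 4 2 4]
t=8: x=[119.1600 96.8400 26.3600 8.4800 4.0800 2.1600 3.9200] k=[120 97 30 7 0 0 0]
t=9: x=[119.0800 95.2400 31.7600 7.6400 0.2800 0.0000 0.0000] k=[118 90 35 12 0 0 0]
t=10: x=[116.8800 88.9200 36.2800 12.4400 0.4800 0.0000 0.0000] k=[117 84 33 13 0 0 0]
t=11: x=[115.6800 83.2800 34.2400 13.2800 0.5200 0.0000 0.0000] k=[120 87 35 12 0 0 0]
t=12: x=[118.6800 86.2400 36.1600 12.4400 0.4800 0.0000 0.0000] k=[114 91 33 12 0 0 0]
t=13: x=[113.0800 89.6000 34.4800 12.3600 0.4800 0.0000 0.0000] k=[115 92 29 14 0 0 0]
t=14: x=[114.0800 90.4000 30.9200 14.0400 0.5600 0.0000 0.0000] k=[110 86 29 19 0 0 0]
t=15: x=[109.0400 84.6800 30.8800 18.6400 0.7600 0.0000 0.0000] k=[113 87 31 14 0 0 0]
t=16: x=[111.9600 85.8000 32.5600 14.1200 0.5600 0.0000 0.0000] k=[117 84 31 13 3 0 0]
t=17: x=[115.6800 83.2000 32.4000 13.3200 3.2800 0.1200 0.0000] k=[118 82 28 16 4 5 0]
t=18: x=[116.5600 81.2800 29.6800 16.0000 4.5200 4.7600 0.2000] k=[118 78 30 21 0 5 3]
t=19: x=[116.4000 77.6800 31.5600 20.5200 1.0400 4.7200 3.0800] k=[120 79 28 19 0 1 2]
t=20: x=[118.3600 78.6000 29.6800 18.6000 0.8000 1.0000 1.9600] k=[120 77 25 19 6 1 0]
t=21: x=[118.2800 76.6400 26.8400 18.7200 6.3200 1.1600 0.0400] k=[120 75 23 21 6 0 0]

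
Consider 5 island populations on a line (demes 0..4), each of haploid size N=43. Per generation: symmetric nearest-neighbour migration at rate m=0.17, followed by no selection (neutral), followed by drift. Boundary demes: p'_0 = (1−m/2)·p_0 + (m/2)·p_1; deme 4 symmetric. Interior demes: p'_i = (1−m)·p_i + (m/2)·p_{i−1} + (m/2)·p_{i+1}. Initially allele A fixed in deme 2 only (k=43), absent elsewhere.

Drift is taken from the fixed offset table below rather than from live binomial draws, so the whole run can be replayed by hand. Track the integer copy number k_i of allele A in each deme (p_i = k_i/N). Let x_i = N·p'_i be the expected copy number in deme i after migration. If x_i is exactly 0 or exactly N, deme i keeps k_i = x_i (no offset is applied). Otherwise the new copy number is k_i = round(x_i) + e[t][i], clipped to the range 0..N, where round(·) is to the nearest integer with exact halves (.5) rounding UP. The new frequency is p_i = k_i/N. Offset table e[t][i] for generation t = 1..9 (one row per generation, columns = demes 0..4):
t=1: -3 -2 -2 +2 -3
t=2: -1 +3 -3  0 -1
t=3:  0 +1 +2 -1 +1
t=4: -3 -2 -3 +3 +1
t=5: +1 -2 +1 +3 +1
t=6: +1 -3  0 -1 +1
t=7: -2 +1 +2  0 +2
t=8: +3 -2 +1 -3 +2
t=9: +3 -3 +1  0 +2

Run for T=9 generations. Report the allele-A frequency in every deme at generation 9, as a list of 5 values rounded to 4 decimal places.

[0.1860, 0.0930, 0.4186, 0.2791, 0.3488]

t=0: k=[0 0 43 0 0]
t=1: x=[0.0000 3.6550 35.6900 3.6550 0.0000] k=[0 2 34 6 0]
t=2: x=[0.1700 4.5500 28.9000 7.8700 0.5100] k=[0 8 26 8 0]
t=3: x=[0.6800 8.8500 22.9400 8.8500 0.6800] k=[1 10 25 8 2]
t=4: x=[1.7650 10.5100 22.2800 8.9350 2.5100] k=[0 9 19 12 4]
t=5: x=[0.7650 9.0850 17.5550 11.9150 4.6800] k=[2 7 19 15 6]
t=6: x=[2.4250 7.5950 17.6400 14.5750 6.7650] k=[3 5 18 14 8]
t=7: x=[3.1700 5.9350 16.5550 13.8300 8.5100] k=[1 7 19 14 11]
t=8: x=[1.5100 7.5100 17.5550 14.1700 11.2550] k=[5 6 19 11 13]
t=9: x=[5.0850 7.0200 17.2150 11.8500 12.8300] k=[8 4 18 12 15]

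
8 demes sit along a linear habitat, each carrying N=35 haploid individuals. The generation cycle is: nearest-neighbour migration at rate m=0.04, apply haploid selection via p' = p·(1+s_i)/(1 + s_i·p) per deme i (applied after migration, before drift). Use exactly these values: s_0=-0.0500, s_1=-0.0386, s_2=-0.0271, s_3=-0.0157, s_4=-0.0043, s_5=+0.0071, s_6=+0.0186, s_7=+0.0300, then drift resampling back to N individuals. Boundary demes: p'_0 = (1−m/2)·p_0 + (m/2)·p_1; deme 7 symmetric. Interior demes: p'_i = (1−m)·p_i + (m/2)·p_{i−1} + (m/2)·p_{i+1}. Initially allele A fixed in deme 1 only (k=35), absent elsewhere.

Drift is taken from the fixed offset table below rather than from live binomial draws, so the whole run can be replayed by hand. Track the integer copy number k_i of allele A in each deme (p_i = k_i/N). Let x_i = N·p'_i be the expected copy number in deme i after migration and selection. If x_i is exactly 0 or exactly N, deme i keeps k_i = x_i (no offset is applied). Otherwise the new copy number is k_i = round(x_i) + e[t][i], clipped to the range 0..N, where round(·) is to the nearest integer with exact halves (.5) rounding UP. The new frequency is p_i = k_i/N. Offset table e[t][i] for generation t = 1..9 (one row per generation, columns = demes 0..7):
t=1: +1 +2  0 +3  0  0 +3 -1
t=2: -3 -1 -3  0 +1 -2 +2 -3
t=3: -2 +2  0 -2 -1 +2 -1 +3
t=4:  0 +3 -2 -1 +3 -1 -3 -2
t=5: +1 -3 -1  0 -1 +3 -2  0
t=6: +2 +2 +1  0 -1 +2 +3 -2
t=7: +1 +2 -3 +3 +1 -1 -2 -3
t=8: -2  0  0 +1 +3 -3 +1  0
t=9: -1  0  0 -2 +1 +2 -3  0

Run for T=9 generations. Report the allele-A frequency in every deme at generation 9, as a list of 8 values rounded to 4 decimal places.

[0.0857, 0.8857, 0.0571, 0.0571, 0.1143, 0.0571, 0.0000, 0.0000]

t=0: k=[0 35 0 0 0 0 0 0]
t=1: x=[0.6657 33.5461 0.6814 0.0000 0.0000 0.0000 0.0000 0.0000] k=[2 35 1 0 0 0 0 0]
t=2: x=[2.5366 33.6083 1.6171 0.0197 0.0000 0.0000 0.0000 0.0000] k=[0 33 0 0 0 0 0 0]
t=3: x=[0.6276 31.5598 0.6424 0.0000 0.0000 0.0000 0.0000 0.0000] k=[0 34 1 0 0 0 0 0]
t=4: x=[0.6466 32.5726 1.5976 0.0197 0.0000 0.0000 0.0000 0.0000] k=[1 35 0 0 0 0 0 0]
t=5: x=[1.5998 33.5669 0.6814 0.0000 0.0000 0.0000 0.0000 0.0000] k=[3 31 0 0 0 0 0 0]
t=6: x=[3.3993 29.6439 0.6035 0.0000 0.0000 0.0000 0.0000 0.0000] k=[5 32 2 0 0 0 0 0]
t=7: x=[5.3050 30.7141 2.4956 0.0394 0.0000 0.0000 0.0000 0.0000] k=[6 33 0 3 0 0 0 0]
t=8: x=[6.2716 31.6837 0.7009 2.8385 0.0597 0.0000 0.0000 0.0000] k=[4 32 1 4 3 0 0 0]
t=9: x=[4.3604 30.6729 1.6366 3.8653 2.9483 0.0604 0.0000 0.0000] k=[3 31 2 2 4 2 0 0]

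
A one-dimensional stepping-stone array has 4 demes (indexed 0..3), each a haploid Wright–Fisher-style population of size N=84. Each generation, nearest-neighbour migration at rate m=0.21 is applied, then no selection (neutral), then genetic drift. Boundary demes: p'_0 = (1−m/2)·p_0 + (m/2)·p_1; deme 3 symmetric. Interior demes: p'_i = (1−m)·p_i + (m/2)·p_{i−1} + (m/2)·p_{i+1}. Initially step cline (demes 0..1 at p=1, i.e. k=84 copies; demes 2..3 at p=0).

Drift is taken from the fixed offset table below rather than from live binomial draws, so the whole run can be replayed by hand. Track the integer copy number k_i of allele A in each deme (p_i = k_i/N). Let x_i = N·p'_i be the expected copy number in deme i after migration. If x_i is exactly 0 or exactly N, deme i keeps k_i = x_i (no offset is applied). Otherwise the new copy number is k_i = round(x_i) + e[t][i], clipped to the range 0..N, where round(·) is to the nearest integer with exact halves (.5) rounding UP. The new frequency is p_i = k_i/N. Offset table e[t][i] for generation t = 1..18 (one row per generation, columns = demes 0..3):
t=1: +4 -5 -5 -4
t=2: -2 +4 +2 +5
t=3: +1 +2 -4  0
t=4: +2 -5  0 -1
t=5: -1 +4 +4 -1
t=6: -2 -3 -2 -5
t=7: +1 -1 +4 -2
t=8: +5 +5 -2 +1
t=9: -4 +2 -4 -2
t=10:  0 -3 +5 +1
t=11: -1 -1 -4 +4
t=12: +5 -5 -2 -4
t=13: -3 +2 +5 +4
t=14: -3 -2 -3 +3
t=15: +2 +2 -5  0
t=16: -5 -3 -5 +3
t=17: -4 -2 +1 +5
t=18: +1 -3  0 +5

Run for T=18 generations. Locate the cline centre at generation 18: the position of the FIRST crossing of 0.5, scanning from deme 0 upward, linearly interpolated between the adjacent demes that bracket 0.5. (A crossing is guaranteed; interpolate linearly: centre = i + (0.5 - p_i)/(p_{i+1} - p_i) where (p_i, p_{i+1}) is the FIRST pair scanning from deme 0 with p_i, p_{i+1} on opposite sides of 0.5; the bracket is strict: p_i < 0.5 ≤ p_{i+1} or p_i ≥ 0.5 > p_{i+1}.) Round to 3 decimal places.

0.500

t=0: k=[84 84 0 0]
t=1: x=[84.0000 75.1800 8.8200 0.0000] k=[84 70 4 0]
t=2: x=[82.5300 64.5400 10.5100 0.4200] k=[81 69 13 5]
t=3: x=[79.7400 64.3800 18.0400 5.8400] k=[81 66 14 6]
t=4: x=[79.4250 62.1150 18.6200 6.8400] k=[81 57 19 6]
t=5: x=[78.4800 55.5300 21.6250 7.3650] k=[77 60 26 6]
t=6: x=[75.2150 58.2150 27.4700 8.1000] k=[73 55 25 3]
t=7: x=[71.1100 53.7400 25.8400 5.3100] k=[72 53 30 3]
t=8: x=[70.0050 52.5800 29.5800 5.8350] k=[75 58 28 7]
t=9: x=[73.2150 56.6350 28.9450 9.2050] k=[69 59 25 7]
t=10: x=[67.9500 56.4800 26.6800 8.8900] k=[68 53 32 10]
t=11: x=[66.4250 52.3700 31.8950 12.3100] k=[65 51 28 16]
t=12: x=[63.5300 50.0550 29.1550 17.2600] k=[69 45 27 13]
t=13: x=[66.4800 45.6300 27.4200 14.4700] k=[63 48 32 18]
t=14: x=[61.4250 47.8950 32.2100 19.4700] k=[58 46 29 22]
t=15: x=[56.7400 45.4750 30.0500 22.7350] k=[59 47 25 23]
t=16: x=[57.7400 45.9500 27.1000 23.2100] k=[53 43 22 26]
t=17: x=[51.9500 41.8450 24.6250 25.5800] k=[48 40 26 31]
t=18: x=[47.1600 39.3700 27.9950 30.4750] k=[48 36 28 35]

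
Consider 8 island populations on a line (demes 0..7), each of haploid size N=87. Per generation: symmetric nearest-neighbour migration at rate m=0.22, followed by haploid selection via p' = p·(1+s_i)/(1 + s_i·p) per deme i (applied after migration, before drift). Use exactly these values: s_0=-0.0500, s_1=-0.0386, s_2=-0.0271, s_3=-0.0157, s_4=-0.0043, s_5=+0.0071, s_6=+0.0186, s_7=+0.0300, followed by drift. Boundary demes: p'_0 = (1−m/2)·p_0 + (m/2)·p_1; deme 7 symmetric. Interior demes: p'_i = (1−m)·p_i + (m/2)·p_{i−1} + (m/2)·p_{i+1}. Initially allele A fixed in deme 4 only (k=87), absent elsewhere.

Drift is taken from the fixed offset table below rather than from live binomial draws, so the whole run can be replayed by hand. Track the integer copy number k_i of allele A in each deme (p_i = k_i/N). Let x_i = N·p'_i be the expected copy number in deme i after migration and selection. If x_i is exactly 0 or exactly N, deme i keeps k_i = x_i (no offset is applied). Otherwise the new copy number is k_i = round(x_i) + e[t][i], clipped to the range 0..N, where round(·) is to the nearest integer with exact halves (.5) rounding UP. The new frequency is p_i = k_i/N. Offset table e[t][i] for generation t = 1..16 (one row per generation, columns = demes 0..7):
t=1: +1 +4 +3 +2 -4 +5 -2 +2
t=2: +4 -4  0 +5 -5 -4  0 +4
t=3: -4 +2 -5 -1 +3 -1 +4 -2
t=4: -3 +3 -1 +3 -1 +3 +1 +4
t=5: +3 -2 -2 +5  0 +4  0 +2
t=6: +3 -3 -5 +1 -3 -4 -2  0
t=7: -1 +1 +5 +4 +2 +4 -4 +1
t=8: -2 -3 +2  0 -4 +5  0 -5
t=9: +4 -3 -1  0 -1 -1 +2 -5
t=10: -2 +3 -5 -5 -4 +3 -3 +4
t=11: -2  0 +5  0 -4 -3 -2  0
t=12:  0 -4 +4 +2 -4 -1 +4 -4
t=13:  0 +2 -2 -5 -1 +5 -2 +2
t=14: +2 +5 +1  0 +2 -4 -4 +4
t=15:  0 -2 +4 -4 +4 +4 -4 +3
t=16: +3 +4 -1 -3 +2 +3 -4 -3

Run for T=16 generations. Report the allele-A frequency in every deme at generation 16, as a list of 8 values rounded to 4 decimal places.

t=0: k=[0 0 0 0 87 0 0 0]
t=1: x=[0.0000 0.0000 0.0000 9.4360 67.7956 9.6304 0.0000 0.0000] k=[0 0 0 11 64 15 0 0]
t=2: x=[0.0000 0.0000 1.1777 15.4182 52.6905 18.8442 1.6801 0.0000] k=[0 0 1 20 48 15 2 0]
t=3: x=[0.0000 0.1058 2.9019 20.7390 41.1965 17.2978 3.2675 0.2266] k=[0 2 0 20 44 16 7 0]
t=4: x=[0.2090 1.5008 2.3562 20.1936 38.1876 18.1916 7.3430 0.7929] k=[0 5 1 23 37 21 8 5]
t=5: x=[0.5227 3.8621 3.7599 21.8600 33.6111 21.4441 9.2513 5.4798] k=[4 2 2 27 34 25 9 7]
t=6: x=[3.5988 2.1364 4.6281 24.7389 32.1526 24.3539 10.7119 7.4181] k=[7 0 0 26 29 20 9 7]
t=7: x=[5.9398 0.7405 2.7850 23.1998 27.5987 19.8883 10.1541 7.4181] k=[5 2 8 27 30 24 6 8]
t=8: x=[4.4484 2.8784 9.2015 24.9574 28.9267 22.7988 8.3379 7.9920] k=[2 0 11 25 25 28 8 3]
t=9: x=[1.6927 1.3757 11.0620 23.1899 25.2527 25.5976 9.8093 3.6520] k=[6 0 10 23 24 25 12 0]
t=10: x=[5.0886 1.6934 10.0825 21.4234 23.9252 23.5814 12.3034 1.3590] k=[3 5 5 16 20 27 9 5]
t=11: x=[3.0647 4.6053 6.0534 15.0322 20.2629 24.3739 10.7119 5.5927] k=[1 5 11 15 16 21 9 6]
t=12: x=[1.3691 5.0302 10.5232 14.4780 16.3826 19.2358 10.1541 6.5057] k=[1 1 15 16 12 18 14 3]
t=13: x=[0.9505 2.4447 13.2583 15.2500 13.0521 16.9965 13.4381 4.3300] k=[1 4 11 10 12 22 11 6]
t=14: x=[1.2645 4.2770 9.8769 10.1868 12.8328 19.7980 11.8473 6.7313] k=[3 9 11 10 15 16 8 11]
t=15: x=[3.4843 8.2610 10.4155 10.5129 14.5078 15.0981 9.3629 10.9498] k=[3 6 14 7 19 19 5 14]
t=16: x=[3.1696 6.3155 12.0617 8.9620 17.6194 17.5589 7.6577 13.3405] k=[6 10 11 6 20 21 4 10]

[0.0690, 0.1149, 0.1264, 0.0690, 0.2299, 0.2414, 0.0460, 0.1149]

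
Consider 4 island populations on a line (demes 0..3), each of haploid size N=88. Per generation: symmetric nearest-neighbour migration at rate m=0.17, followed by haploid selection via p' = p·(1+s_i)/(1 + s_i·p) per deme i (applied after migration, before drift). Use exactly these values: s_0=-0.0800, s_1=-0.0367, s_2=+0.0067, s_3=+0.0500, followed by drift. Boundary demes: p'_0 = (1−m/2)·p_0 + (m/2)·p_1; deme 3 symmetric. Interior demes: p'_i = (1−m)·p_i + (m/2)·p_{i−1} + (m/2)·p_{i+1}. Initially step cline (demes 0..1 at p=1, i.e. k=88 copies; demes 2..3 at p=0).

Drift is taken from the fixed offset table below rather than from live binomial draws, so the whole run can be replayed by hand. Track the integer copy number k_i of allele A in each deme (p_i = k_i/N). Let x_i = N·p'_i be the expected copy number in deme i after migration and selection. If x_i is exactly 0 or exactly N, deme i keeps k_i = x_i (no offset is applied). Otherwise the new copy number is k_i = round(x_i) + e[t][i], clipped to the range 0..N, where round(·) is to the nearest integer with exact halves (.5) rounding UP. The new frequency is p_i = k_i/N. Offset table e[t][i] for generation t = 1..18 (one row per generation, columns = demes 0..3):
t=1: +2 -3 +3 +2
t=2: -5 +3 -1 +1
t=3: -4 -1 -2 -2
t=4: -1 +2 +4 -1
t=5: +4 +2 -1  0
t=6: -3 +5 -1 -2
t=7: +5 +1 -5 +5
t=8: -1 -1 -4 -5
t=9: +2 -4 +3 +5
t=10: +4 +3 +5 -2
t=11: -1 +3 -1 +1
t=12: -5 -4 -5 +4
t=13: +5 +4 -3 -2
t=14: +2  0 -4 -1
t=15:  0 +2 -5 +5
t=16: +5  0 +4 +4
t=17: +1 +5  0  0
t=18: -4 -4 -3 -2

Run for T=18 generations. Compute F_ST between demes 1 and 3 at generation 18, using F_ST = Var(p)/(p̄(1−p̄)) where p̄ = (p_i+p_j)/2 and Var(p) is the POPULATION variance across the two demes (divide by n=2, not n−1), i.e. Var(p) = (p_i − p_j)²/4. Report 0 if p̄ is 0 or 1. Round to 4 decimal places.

t=0: k=[88 88 0 0]
t=1: x=[88.0000 80.2601 7.5258 0.0000] k=[88 77 11 0]
t=2: x=[86.9846 71.8375 15.7612 0.9812] k=[82 75 15 2]
t=3: x=[80.8779 69.9648 19.0947 3.2545] k=[77 69 17 1]
t=4: x=[75.4492 64.6238 20.1636 2.4747] k=[74 67 24 1]
t=5: x=[72.3614 63.2808 25.8217 3.0975] k=[76 65 25 3]
t=6: x=[74.1177 61.8531 26.6539 5.0994] k=[71 67 26 3]
t=7: x=[69.4697 63.1944 27.6565 5.1881] k=[74 64 23 10]
t=8: x=[72.0921 60.6655 25.5008 11.5871] k=[71 60 22 7]
t=9: x=[68.8449 56.9580 24.0716 8.6481] k=[71 53 27 14]
t=10: x=[68.2209 51.5241 28.2329 15.7253] k=[72 55 33 14]
t=11: x=[69.3594 53.7965 33.3933 16.2516] k=[68 57 32 17]
t=12: x=[65.7058 55.0429 32.9876 18.9916] k=[61 51 28 23]
t=13: x=[58.5390 49.0852 29.6612 24.2732] k=[64 53 27 22]
t=14: x=[61.5485 50.9252 28.9145 23.2500] k=[64 51 25 22]
t=15: x=[61.3725 49.0852 27.0800 23.0760] k=[61 51 22 28]
t=16: x=[58.5390 48.5730 25.0946 28.4206] k=[64 49 29 32]
t=17: x=[61.1966 47.7598 31.0891 32.7417] k=[62 53 31 33]
t=18: x=[59.6572 51.0963 33.1779 33.8403] k=[56 47 30 32]

0.0294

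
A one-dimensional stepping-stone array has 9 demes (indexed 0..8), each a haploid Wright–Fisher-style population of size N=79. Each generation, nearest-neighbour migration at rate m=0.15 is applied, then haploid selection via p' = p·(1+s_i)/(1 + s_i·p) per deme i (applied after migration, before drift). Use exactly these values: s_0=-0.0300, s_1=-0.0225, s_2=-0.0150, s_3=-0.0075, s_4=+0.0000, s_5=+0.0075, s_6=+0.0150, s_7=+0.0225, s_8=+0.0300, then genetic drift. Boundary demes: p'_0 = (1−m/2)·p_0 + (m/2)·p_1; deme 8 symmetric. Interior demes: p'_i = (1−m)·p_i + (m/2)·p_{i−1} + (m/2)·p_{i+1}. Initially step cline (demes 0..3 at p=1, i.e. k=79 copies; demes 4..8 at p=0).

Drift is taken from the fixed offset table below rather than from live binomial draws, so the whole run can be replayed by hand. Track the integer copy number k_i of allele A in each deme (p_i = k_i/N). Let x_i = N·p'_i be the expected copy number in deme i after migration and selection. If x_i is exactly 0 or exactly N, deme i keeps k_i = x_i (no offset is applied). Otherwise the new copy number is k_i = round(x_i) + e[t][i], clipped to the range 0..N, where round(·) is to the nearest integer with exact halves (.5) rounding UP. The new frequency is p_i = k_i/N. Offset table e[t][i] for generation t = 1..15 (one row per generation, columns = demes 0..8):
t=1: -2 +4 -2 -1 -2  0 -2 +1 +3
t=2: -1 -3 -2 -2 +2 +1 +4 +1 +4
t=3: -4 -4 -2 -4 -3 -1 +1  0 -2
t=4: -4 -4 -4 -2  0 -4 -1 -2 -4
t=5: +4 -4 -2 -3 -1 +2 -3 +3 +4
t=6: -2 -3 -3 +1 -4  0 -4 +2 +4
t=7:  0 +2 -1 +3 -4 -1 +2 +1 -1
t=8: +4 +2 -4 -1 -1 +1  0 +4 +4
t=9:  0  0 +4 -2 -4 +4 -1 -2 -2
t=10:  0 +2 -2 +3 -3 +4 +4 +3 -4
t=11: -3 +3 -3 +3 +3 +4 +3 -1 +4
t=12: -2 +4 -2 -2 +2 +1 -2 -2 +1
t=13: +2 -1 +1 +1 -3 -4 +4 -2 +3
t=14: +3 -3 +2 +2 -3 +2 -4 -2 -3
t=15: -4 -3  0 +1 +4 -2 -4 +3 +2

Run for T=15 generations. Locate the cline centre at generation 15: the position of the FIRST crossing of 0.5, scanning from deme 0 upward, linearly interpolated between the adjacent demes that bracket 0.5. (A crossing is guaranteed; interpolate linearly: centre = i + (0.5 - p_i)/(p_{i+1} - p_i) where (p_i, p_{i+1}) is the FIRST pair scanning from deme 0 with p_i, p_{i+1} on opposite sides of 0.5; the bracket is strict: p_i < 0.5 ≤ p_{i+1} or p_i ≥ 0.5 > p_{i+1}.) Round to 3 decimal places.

t=0: k=[79 79 79 79 0 0 0 0 0]
t=1: x=[79.0000 79.0000 79.0000 73.0336 5.9250 0.0000 0.0000 0.0000 0.0000] k=[79 79 79 72 4 0 0 0 0]
t=2: x=[79.0000 79.0000 78.4671 67.3504 8.8000 0.3022 0.0000 0.0000 0.0000] k=[79 79 76 65 11 1 0 0 0]
t=3: x=[79.0000 78.7698 75.3477 61.6734 14.3000 1.6873 0.0761 0.0000 0.0000] k=[79 75 73 58 11 1 1 0 0]
t=4: x=[78.6908 75.0658 71.9283 55.4758 13.7750 1.7628 0.9387 0.0767 0.0000] k=[75 71 68 53 14 0 0 0 0]
t=5: x=[74.5745 70.9113 66.9464 51.0642 15.8750 1.0578 0.0000 0.0000 0.0000] k=[79 67 65 48 15 3 0 0 0]
t=6: x=[78.0725 67.5287 63.6893 46.6563 16.5750 3.7013 0.2284 0.0000 0.0000] k=[76 65 61 48 13 4 0 0 0]
t=7: x=[75.0626 65.2687 60.1086 46.2057 14.9500 4.4060 0.3045 0.0000 0.0000] k=[75 67 59 49 11 3 2 0 0]
t=8: x=[74.2663 66.7666 58.6223 46.7564 13.2500 3.5502 1.9532 0.1534 0.0000] k=[78 69 55 46 12 5 2 4 0]
t=9: x=[77.2743 68.4182 55.1240 43.9783 14.0250 5.3371 2.4095 3.6262 0.3090] k=[77 68 59 42 10 9 1 2 0]
t=10: x=[76.2452 67.7828 58.1690 40.7265 12.3250 8.5317 1.6996 1.8140 0.1545] k=[76 70 56 44 9 13 6 5 0]
t=11: x=[75.4481 69.2064 55.9038 42.1270 11.9250 12.2522 6.5387 4.7993 0.3862] k=[72 72 53 45 15 16 10 4 4]
t=12: x=[71.8032 70.4022 53.5651 43.2027 17.3250 15.5682 10.1308 4.5444 4.1138] k=[70 74 52 41 19 17 8 3 5]
t=13: x=[70.0614 71.9044 52.5598 40.0264 20.5000 16.5726 8.4112 3.6007 4.9863] k=[72 71 54 41 18 13 12 2 8]
t=14: x=[71.7263 69.6134 54.0427 40.1014 19.3500 13.3829 11.4702 3.2690 7.7543] k=[75 67 56 42 16 15 7 1 5]
t=15: x=[74.2663 66.5380 55.5264 40.9515 17.8750 14.5635 7.2474 1.7885 4.8324] k=[70 64 56 42 22 13 3 5 7]

3.125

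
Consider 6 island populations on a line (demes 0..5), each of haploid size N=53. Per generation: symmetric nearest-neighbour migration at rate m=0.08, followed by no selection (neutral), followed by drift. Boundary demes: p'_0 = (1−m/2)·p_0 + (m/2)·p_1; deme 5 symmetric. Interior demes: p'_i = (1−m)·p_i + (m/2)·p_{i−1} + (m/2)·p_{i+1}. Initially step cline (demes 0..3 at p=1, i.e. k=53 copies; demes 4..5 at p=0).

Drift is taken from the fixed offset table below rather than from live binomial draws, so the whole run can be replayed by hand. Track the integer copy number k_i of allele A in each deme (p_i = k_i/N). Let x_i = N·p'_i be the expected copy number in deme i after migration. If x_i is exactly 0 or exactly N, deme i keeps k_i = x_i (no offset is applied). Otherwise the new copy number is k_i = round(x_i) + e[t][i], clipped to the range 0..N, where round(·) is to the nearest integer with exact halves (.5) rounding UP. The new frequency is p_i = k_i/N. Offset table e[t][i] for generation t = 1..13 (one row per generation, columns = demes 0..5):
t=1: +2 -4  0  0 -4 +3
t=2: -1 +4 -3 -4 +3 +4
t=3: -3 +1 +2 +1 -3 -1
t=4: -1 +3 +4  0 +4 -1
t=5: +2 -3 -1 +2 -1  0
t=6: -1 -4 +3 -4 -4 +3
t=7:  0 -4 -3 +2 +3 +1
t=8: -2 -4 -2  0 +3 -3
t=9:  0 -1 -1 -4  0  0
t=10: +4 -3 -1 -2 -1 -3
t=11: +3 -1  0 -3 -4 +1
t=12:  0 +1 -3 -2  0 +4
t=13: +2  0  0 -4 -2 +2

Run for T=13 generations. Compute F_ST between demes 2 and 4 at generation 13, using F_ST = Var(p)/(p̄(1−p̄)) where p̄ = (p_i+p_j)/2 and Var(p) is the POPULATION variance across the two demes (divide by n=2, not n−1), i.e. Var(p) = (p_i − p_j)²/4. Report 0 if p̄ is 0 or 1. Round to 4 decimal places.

0.3033

t=0: k=[53 53 53 53 0 0]
t=1: x=[53.0000 53.0000 53.0000 50.8800 2.1200 0.0000] k=[53 53 53 51 0 0]
t=2: x=[53.0000 53.0000 52.9200 49.0400 2.0400 0.0000] k=[53 53 50 45 5 0]
t=3: x=[53.0000 52.8800 49.9200 43.6000 6.4000 0.2000] k=[53 53 52 45 3 0]
t=4: x=[53.0000 52.9600 51.7600 43.6000 4.5600 0.1200] k=[53 53 53 44 9 0]
t=5: x=[53.0000 53.0000 52.6400 42.9600 10.0400 0.3600] k=[53 53 52 45 9 0]
t=6: x=[53.0000 52.9600 51.7600 43.8400 10.0800 0.3600] k=[53 49 53 40 6 3]
t=7: x=[52.8400 49.3200 52.3200 39.1600 7.2400 3.1200] k=[53 45 49 41 10 4]
t=8: x=[52.6800 45.4800 48.5200 40.0800 11.0000 4.2400] k=[51 41 47 40 14 1]
t=9: x=[50.6000 41.6400 46.4800 39.2400 14.5200 1.5200] k=[51 41 45 35 15 2]
t=10: x=[50.6000 41.5600 44.4400 34.6000 15.2800 2.5200] k=[53 39 43 33 14 0]
t=11: x=[52.4400 39.7200 42.4400 32.6400 14.2000 0.5600] k=[53 39 42 30 10 2]
t=12: x=[52.4400 39.6800 41.4000 29.6800 10.4800 2.3200] k=[52 41 38 28 10 6]
t=13: x=[51.5600 41.3200 37.7200 27.6800 10.5600 6.1600] k=[53 41 38 24 9 8]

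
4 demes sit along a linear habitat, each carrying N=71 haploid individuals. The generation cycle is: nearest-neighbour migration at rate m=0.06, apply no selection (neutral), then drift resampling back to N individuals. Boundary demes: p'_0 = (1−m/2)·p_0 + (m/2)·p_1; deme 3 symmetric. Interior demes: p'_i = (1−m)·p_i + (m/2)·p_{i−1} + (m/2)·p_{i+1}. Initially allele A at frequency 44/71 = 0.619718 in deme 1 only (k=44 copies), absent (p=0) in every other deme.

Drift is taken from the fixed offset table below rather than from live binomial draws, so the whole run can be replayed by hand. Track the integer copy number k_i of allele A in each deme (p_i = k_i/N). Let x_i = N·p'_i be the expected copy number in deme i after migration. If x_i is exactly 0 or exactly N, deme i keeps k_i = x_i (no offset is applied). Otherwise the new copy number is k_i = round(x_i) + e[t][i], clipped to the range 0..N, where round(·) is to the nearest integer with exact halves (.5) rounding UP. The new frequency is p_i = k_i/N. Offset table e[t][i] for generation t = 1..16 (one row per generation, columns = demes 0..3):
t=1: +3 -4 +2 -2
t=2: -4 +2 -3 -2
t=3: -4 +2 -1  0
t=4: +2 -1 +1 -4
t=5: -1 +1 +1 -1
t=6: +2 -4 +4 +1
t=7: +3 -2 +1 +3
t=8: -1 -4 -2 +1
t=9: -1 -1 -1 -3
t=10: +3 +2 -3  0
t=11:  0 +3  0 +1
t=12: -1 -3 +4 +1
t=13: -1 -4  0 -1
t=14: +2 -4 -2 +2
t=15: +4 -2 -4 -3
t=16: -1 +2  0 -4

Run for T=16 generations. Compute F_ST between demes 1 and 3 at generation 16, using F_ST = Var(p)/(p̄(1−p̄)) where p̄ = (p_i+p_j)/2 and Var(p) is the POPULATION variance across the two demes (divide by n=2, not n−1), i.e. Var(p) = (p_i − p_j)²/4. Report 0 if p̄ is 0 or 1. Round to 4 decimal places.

0.0597

t=0: k=[0 44 0 0]
t=1: x=[1.3200 41.3600 1.3200 0.0000] k=[4 37 3 0]
t=2: x=[4.9900 34.9900 3.9300 0.0900] k=[1 37 1 0]
t=3: x=[2.0800 34.8400 2.0500 0.0300] k=[0 37 1 0]
t=4: x=[1.1100 34.8100 2.0500 0.0300] k=[3 34 3 0]
t=5: x=[3.9300 32.1400 3.8400 0.0900] k=[3 33 5 0]
t=6: x=[3.9000 31.2600 5.6900 0.1500] k=[6 27 10 1]
t=7: x=[6.6300 25.8600 10.2400 1.2700] k=[10 24 11 4]
t=8: x=[10.4200 23.1900 11.1800 4.2100] k=[9 19 9 5]
t=9: x=[9.3000 18.4000 9.1800 5.1200] k=[8 17 8 2]
t=10: x=[8.2700 16.4600 8.0900 2.1800] k=[11 18 5 2]
t=11: x=[11.2100 17.4000 5.3000 2.0900] k=[11 20 5 3]
t=12: x=[11.2700 19.2800 5.3900 3.0600] k=[10 16 9 4]
t=13: x=[10.1800 15.6100 9.0600 4.1500] k=[9 12 9 3]
t=14: x=[9.0900 11.8200 8.9100 3.1800] k=[11 8 7 5]
t=15: x=[10.9100 8.0600 6.9700 5.0600] k=[15 6 3 2]
t=16: x=[14.7300 6.1800 3.0600 2.0300] k=[14 8 3 0]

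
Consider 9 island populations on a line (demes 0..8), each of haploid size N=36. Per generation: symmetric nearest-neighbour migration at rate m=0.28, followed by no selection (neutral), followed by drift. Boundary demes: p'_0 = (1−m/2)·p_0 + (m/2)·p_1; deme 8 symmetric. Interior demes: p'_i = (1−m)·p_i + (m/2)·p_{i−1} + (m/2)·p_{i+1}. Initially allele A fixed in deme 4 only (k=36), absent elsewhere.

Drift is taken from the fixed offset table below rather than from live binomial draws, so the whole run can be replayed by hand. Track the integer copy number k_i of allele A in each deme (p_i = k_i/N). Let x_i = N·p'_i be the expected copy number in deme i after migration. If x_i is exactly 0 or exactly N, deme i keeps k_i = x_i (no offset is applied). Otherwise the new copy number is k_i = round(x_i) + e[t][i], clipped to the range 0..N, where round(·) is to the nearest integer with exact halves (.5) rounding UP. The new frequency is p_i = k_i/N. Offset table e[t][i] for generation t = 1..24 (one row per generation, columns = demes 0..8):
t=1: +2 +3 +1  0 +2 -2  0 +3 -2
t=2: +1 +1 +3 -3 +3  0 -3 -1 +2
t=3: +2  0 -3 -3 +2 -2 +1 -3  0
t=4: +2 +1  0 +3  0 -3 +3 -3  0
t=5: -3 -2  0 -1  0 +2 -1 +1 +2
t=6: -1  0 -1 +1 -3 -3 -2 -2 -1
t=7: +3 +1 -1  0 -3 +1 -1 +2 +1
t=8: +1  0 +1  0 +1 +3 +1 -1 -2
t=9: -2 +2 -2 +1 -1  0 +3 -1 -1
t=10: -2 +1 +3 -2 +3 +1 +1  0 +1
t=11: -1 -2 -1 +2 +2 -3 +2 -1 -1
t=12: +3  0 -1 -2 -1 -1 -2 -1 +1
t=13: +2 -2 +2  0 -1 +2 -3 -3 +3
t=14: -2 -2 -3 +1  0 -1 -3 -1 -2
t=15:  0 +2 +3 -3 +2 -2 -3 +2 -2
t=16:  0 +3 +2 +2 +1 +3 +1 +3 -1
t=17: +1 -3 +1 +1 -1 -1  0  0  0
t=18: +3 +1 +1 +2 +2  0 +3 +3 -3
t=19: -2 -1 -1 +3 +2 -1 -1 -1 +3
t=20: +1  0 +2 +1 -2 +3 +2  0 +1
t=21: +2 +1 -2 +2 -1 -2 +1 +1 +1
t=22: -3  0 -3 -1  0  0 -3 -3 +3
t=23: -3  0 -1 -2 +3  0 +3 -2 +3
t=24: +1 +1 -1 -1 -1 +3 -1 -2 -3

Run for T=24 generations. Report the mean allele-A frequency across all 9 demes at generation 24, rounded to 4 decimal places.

t=0: k=[0 0 0 0 36 0 0 0 0]
t=1: x=[0.0000 0.0000 0.0000 5.0400 25.9200 5.0400 0.0000 0.0000 0.0000] k=[0 0 0 5 28 3 0 0 0]
t=2: x=[0.0000 0.0000 0.7000 7.5200 21.2800 6.0800 0.4200 0.0000 0.0000] k=[0 0 4 5 24 6 0 0 0]
t=3: x=[0.0000 0.5600 3.5800 7.5200 18.8200 7.6800 0.8400 0.0000 0.0000] k=[0 1 1 5 21 6 2 0 0]
t=4: x=[0.1400 0.8600 1.5600 6.6800 16.6600 7.5400 2.2800 0.2800 0.0000] k=[2 2 2 10 17 5 5 0 0]
t=5: x=[2.0000 2.0000 3.1200 9.8600 14.3400 6.6800 4.3000 0.7000 0.0000] k=[0 0 3 9 14 9 3 2 0]
t=6: x=[0.0000 0.4200 3.4200 8.8600 12.6000 8.8600 3.7000 1.8600 0.2800] k=[0 0 2 10 10 6 2 0 0]
t=7: x=[0.0000 0.2800 2.8400 8.8800 9.4400 6.0000 2.2800 0.2800 0.0000] k=[0 1 2 9 6 7 1 2 0]
t=8: x=[0.1400 1.0000 2.8400 7.6000 6.5600 6.0200 1.9800 1.5800 0.2800] k=[1 1 4 8 8 9 3 1 0]
t=9: x=[1.0000 1.4200 4.1400 7.4400 8.1400 8.0200 3.5600 1.1400 0.1400] k=[0 3 2 8 7 8 7 0 0]
t=10: x=[0.4200 2.4400 2.9800 7.0200 7.2800 7.7200 6.1600 0.9800 0.0000] k=[0 3 6 5 10 9 7 1 0]
t=11: x=[0.4200 3.0000 5.4400 5.8400 9.1600 8.8600 6.4400 1.7000 0.1400] k=[0 1 4 8 11 6 8 1 0]
t=12: x=[0.1400 1.2800 4.1400 7.8600 9.8800 6.9800 6.7400 1.8400 0.1400] k=[3 1 3 6 9 6 5 1 1]
t=13: x=[2.7200 1.5600 3.1400 6.0000 8.1600 6.2800 4.5800 1.5600 1.0000] k=[5 0 5 6 7 8 2 0 4]
t=14: x=[4.3000 1.4000 4.4400 6.0000 7.0000 7.0200 2.5600 0.8400 3.4400] k=[2 0 1 7 7 6 0 0 1]
t=15: x=[1.7200 0.4200 1.7000 6.1600 6.8600 5.3000 0.8400 0.1400 0.8600] k=[2 2 5 3 9 3 0 2 0]
t=16: x=[2.0000 2.4200 4.3000 4.1200 7.3200 3.4200 0.7000 1.4400 0.2800] k=[2 5 6 6 8 6 2 4 0]
t=17: x=[2.4200 4.7200 5.8600 6.2800 7.4400 5.7200 2.8400 3.1600 0.5600] k=[3 2 7 7 6 5 3 3 1]
t=18: x=[2.8600 2.8400 6.3000 6.8600 6.0000 4.8600 3.2800 2.7200 1.2800] k=[6 4 7 9 8 5 6 6 0]
t=19: x=[5.7200 4.7000 6.8600 8.5800 7.7200 5.5600 5.8600 5.1600 0.8400] k=[4 4 6 12 10 5 5 4 4]
t=20: x=[4.0000 4.2800 6.5600 10.8800 9.5800 5.7000 4.8600 4.1400 4.0000] k=[5 4 9 12 8 9 7 4 5]
t=21: x=[4.8600 4.8400 8.7200 11.0200 8.7000 8.5800 6.8600 4.5600 4.8600] k=[7 6 7 13 8 7 8 6 6]
t=22: x=[6.8600 6.2800 7.7000 11.4600 8.5600 7.2800 7.5800 6.2800 6.0000] k=[4 6 5 10 9 7 5 3 9]
t=23: x=[4.2800 5.5800 5.8400 9.1600 8.8600 7.0000 5.0000 4.1200 8.1600] k=[1 6 5 7 12 7 8 2 11]
t=24: x=[1.7000 5.1600 5.4200 7.4200 10.6000 7.8400 7.0200 4.1000 9.7400] k=[3 6 4 6 10 11 6 2 7]

0.1698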